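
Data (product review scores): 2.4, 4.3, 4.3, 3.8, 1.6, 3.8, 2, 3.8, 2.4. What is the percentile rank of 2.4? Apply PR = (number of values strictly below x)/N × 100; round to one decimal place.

22.2

N = 9.
Strictly below 2.4: 2. Equal to 2.4: 2.
PR = 2/9 × 100 = 22.2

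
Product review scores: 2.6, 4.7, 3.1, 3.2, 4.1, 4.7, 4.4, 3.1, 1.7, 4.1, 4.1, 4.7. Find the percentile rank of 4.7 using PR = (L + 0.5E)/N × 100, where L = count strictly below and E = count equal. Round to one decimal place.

N = 12.
Strictly below 4.7: 9. Equal to 4.7: 3.
PR = (9 + 0.5·3)/12 × 100 = 87.5

87.5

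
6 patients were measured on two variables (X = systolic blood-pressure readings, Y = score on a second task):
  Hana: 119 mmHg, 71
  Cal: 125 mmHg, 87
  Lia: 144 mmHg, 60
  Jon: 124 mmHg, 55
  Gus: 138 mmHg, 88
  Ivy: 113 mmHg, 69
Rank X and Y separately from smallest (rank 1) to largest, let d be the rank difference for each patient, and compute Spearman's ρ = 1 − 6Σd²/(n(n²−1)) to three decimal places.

0.143

Ranks of variable 1: 2, 4, 6, 3, 5, 1
Ranks of variable 2: 4, 5, 2, 1, 6, 3
d = r₁ − r₂: -2, -1, 4, 2, -1, -2
d²: 4, 1, 16, 4, 1, 4; Σd² = 30
ρ = 1 − 6·30/(6·35) = 1 − 180/210 = 0.143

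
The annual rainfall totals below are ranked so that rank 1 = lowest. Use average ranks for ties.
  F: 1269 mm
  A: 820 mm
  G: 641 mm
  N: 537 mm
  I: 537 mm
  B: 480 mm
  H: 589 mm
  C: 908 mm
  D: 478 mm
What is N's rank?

3.5

Sorted (ascending): 478, 480, 537, 537, 589, 641, 820, 908, 1269
The 2 values of 537 occupy positions 3–4 → average rank (3+4)/2 = 3.5.
N has value 537 mm → rank 3.5.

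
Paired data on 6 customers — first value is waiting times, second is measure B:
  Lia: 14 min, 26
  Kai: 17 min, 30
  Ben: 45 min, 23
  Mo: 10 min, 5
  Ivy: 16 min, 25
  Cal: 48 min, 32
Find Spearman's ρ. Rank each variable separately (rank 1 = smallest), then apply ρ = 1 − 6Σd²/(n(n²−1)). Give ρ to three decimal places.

0.600

Ranks of variable 1: 2, 4, 5, 1, 3, 6
Ranks of variable 2: 4, 5, 2, 1, 3, 6
d = r₁ − r₂: -2, -1, 3, 0, 0, 0
d²: 4, 1, 9, 0, 0, 0; Σd² = 14
ρ = 1 − 6·14/(6·35) = 1 − 84/210 = 0.600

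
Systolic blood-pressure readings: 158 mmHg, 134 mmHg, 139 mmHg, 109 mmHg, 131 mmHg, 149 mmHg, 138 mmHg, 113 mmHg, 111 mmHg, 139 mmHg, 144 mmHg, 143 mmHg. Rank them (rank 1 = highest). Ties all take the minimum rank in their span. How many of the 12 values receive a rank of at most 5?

Sorted (descending): 158, 149, 144, 143, 139, 139, 138, 134, 131, 113, 111, 109
The 2 values of 139 occupy positions 5–6 → each gets rank 5.
Ranks ≤ 5: {1, 2, 3, 4, 5, 5} → 6 values.

6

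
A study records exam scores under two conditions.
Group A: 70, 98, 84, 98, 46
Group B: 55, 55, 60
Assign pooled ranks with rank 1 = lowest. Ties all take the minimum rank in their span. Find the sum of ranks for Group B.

8

Sorted (ascending): 46, 55, 55, 60, 70, 84, 98, 98
The 2 values of 55 occupy positions 2–3 → each gets rank 2.
The 2 values of 98 occupy positions 7–8 → each gets rank 7.
Group B values → pooled ranks: 55→2, 55→2, 60→4
Rank sum = 2 + 2 + 4 = 8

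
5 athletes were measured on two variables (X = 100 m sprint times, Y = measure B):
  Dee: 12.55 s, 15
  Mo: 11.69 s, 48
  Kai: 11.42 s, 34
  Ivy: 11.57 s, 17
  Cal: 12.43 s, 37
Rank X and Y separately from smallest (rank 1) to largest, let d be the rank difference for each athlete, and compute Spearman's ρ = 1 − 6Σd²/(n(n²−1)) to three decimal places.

Ranks of variable 1: 5, 3, 1, 2, 4
Ranks of variable 2: 1, 5, 3, 2, 4
d = r₁ − r₂: 4, -2, -2, 0, 0
d²: 16, 4, 4, 0, 0; Σd² = 24
ρ = 1 − 6·24/(5·24) = 1 − 144/120 = -0.200

-0.200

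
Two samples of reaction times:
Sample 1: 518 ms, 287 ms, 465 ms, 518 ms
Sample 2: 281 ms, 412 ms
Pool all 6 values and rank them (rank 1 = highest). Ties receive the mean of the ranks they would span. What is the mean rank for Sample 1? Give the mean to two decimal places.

2.75

Sorted (descending): 518, 518, 465, 412, 287, 281
The 2 values of 518 occupy positions 1–2 → average rank (1+2)/2 = 1.5.
Sample 1 values → pooled ranks: 518→1.5, 287→5, 465→3, 518→1.5
Mean rank = (1.5 + 5 + 3 + 1.5) / 4 = 2.75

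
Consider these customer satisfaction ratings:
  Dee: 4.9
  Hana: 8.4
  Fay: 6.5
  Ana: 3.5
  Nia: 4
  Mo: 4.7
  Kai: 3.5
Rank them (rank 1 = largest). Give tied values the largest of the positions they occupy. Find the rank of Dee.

3

Sorted (descending): 8.4, 6.5, 4.9, 4.7, 4, 3.5, 3.5
The 2 values of 3.5 occupy positions 6–7 → each gets rank 7.
Dee has value 4.9 → rank 3.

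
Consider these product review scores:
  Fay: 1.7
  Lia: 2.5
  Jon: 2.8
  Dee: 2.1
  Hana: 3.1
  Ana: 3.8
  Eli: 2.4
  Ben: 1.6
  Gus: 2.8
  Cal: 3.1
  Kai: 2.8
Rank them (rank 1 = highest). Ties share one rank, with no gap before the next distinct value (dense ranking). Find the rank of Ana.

1

Sorted (descending): 3.8, 3.1, 3.1, 2.8, 2.8, 2.8, 2.5, 2.4, 2.1, 1.7, 1.6
The 2 values of 3.1 share dense rank 2.
The 3 values of 2.8 share dense rank 3.
Remaining distinct values take the next consecutive integers.
Ana has value 3.8 → rank 1.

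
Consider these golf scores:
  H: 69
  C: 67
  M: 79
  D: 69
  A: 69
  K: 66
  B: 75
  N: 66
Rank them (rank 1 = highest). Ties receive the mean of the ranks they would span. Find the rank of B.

Sorted (descending): 79, 75, 69, 69, 69, 67, 66, 66
The 3 values of 69 occupy positions 3–5 → average rank 4.
The 2 values of 66 occupy positions 7–8 → average rank (7+8)/2 = 7.5.
B has value 75 → rank 2.

2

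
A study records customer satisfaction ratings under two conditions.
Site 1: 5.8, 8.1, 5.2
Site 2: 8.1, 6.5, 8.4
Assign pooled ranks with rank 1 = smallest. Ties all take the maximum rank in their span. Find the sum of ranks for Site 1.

Sorted (ascending): 5.2, 5.8, 6.5, 8.1, 8.1, 8.4
The 2 values of 8.1 occupy positions 4–5 → each gets rank 5.
Site 1 values → pooled ranks: 5.8→2, 8.1→5, 5.2→1
Rank sum = 2 + 5 + 1 = 8

8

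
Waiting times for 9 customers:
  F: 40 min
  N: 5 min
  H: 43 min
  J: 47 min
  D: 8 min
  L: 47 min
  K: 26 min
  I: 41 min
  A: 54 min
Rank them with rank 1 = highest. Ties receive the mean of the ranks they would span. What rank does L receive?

2.5

Sorted (descending): 54, 47, 47, 43, 41, 40, 26, 8, 5
The 2 values of 47 occupy positions 2–3 → average rank (2+3)/2 = 2.5.
L has value 47 min → rank 2.5.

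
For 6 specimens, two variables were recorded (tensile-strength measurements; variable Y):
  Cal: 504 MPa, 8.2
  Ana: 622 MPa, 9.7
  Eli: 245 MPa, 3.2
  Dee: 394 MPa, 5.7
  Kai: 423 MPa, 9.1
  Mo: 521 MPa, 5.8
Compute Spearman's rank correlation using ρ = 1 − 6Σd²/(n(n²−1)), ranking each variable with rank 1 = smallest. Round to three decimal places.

Ranks of variable 1: 4, 6, 1, 2, 3, 5
Ranks of variable 2: 4, 6, 1, 2, 5, 3
d = r₁ − r₂: 0, 0, 0, 0, -2, 2
d²: 0, 0, 0, 0, 4, 4; Σd² = 8
ρ = 1 − 6·8/(6·35) = 1 − 48/210 = 0.771

0.771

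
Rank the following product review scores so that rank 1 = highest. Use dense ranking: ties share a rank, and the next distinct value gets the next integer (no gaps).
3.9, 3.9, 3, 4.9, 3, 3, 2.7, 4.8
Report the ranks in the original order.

Sorted (descending): 4.9, 4.8, 3.9, 3.9, 3, 3, 3, 2.7
The 2 values of 3.9 share dense rank 3.
The 3 values of 3 share dense rank 4.
Remaining distinct values take the next consecutive integers.

3, 3, 4, 1, 4, 4, 5, 2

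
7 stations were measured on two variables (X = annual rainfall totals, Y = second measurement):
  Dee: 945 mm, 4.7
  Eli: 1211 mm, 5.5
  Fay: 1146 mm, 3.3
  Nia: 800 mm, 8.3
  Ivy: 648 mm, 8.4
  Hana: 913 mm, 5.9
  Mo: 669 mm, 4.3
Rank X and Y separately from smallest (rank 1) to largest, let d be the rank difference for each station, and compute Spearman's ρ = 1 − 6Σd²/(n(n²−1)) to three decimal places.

-0.500

Ranks of variable 1: 5, 7, 6, 3, 1, 4, 2
Ranks of variable 2: 3, 4, 1, 6, 7, 5, 2
d = r₁ − r₂: 2, 3, 5, -3, -6, -1, 0
d²: 4, 9, 25, 9, 36, 1, 0; Σd² = 84
ρ = 1 − 6·84/(7·48) = 1 − 504/336 = -0.500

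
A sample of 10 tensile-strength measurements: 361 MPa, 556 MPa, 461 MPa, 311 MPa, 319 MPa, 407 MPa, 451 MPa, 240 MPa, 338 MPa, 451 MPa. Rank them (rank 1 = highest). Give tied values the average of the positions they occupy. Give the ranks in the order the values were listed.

6, 1, 2, 9, 8, 5, 3.5, 10, 7, 3.5

Sorted (descending): 556, 461, 451, 451, 407, 361, 338, 319, 311, 240
The 2 values of 451 occupy positions 3–4 → average rank (3+4)/2 = 3.5.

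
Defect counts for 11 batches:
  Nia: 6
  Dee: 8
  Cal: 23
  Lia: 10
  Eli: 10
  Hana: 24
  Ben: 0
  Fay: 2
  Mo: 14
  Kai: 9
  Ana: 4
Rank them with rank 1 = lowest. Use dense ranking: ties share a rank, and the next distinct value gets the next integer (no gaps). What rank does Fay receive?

Sorted (ascending): 0, 2, 4, 6, 8, 9, 10, 10, 14, 23, 24
The 2 values of 10 share dense rank 7.
Remaining distinct values take the next consecutive integers.
Fay has value 2 → rank 2.

2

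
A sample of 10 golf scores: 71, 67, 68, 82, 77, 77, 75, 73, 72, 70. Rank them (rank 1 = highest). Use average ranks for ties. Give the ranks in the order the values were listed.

7, 10, 9, 1, 2.5, 2.5, 4, 5, 6, 8

Sorted (descending): 82, 77, 77, 75, 73, 72, 71, 70, 68, 67
The 2 values of 77 occupy positions 2–3 → average rank (2+3)/2 = 2.5.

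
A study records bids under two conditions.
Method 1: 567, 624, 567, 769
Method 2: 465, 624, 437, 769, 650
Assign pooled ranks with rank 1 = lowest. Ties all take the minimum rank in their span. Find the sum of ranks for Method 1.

Sorted (ascending): 437, 465, 567, 567, 624, 624, 650, 769, 769
The 2 values of 567 occupy positions 3–4 → each gets rank 3.
The 2 values of 624 occupy positions 5–6 → each gets rank 5.
The 2 values of 769 occupy positions 8–9 → each gets rank 8.
Method 1 values → pooled ranks: 567→3, 624→5, 567→3, 769→8
Rank sum = 3 + 5 + 3 + 8 = 19

19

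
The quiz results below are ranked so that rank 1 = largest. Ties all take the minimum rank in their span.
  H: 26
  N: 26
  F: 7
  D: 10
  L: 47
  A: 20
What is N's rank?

Sorted (descending): 47, 26, 26, 20, 10, 7
The 2 values of 26 occupy positions 2–3 → each gets rank 2.
N has value 26 → rank 2.

2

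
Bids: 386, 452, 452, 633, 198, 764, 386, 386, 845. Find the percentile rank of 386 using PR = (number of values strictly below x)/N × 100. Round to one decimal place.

N = 9.
Strictly below 386: 1. Equal to 386: 3.
PR = 1/9 × 100 = 11.1

11.1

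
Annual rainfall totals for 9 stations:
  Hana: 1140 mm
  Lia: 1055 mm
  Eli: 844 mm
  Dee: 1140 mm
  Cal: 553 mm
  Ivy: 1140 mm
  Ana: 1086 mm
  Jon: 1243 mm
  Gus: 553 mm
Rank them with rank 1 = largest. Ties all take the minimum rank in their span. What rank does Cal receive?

8

Sorted (descending): 1243, 1140, 1140, 1140, 1086, 1055, 844, 553, 553
The 3 values of 1140 occupy positions 2–4 → each gets rank 2.
The 2 values of 553 occupy positions 8–9 → each gets rank 8.
Cal has value 553 mm → rank 8.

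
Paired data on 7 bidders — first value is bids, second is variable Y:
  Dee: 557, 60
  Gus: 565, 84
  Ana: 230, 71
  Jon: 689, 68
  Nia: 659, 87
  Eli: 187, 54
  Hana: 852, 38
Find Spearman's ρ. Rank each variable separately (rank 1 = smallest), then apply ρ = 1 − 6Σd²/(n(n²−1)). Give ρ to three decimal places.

Ranks of variable 1: 3, 4, 2, 6, 5, 1, 7
Ranks of variable 2: 3, 6, 5, 4, 7, 2, 1
d = r₁ − r₂: 0, -2, -3, 2, -2, -1, 6
d²: 0, 4, 9, 4, 4, 1, 36; Σd² = 58
ρ = 1 − 6·58/(7·48) = 1 − 348/336 = -0.036

-0.036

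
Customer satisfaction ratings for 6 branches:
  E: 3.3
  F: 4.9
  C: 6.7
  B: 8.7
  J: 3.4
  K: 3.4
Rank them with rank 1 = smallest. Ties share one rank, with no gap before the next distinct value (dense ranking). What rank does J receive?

Sorted (ascending): 3.3, 3.4, 3.4, 4.9, 6.7, 8.7
The 2 values of 3.4 share dense rank 2.
Remaining distinct values take the next consecutive integers.
J has value 3.4 → rank 2.

2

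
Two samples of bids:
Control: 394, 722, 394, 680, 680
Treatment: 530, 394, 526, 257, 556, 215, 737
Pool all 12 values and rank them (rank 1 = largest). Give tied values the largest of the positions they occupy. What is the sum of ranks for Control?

30

Sorted (descending): 737, 722, 680, 680, 556, 530, 526, 394, 394, 394, 257, 215
The 2 values of 680 occupy positions 3–4 → each gets rank 4.
The 3 values of 394 occupy positions 8–10 → each gets rank 10.
Control values → pooled ranks: 394→10, 722→2, 394→10, 680→4, 680→4
Rank sum = 10 + 2 + 10 + 4 + 4 = 30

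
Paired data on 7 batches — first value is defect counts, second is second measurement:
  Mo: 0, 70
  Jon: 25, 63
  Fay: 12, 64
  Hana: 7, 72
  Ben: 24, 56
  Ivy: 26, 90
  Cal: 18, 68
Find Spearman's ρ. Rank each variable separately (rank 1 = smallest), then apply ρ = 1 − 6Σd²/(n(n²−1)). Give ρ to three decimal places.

Ranks of variable 1: 1, 6, 3, 2, 5, 7, 4
Ranks of variable 2: 5, 2, 3, 6, 1, 7, 4
d = r₁ − r₂: -4, 4, 0, -4, 4, 0, 0
d²: 16, 16, 0, 16, 16, 0, 0; Σd² = 64
ρ = 1 − 6·64/(7·48) = 1 − 384/336 = -0.143

-0.143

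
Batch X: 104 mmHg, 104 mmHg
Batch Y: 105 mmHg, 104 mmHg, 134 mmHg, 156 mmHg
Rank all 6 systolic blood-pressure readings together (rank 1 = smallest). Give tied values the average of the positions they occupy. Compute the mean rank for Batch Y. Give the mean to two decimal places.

4.25

Sorted (ascending): 104, 104, 104, 105, 134, 156
The 3 values of 104 occupy positions 1–3 → average rank 2.
Batch Y values → pooled ranks: 105→4, 104→2, 134→5, 156→6
Mean rank = (4 + 2 + 5 + 6) / 4 = 4.25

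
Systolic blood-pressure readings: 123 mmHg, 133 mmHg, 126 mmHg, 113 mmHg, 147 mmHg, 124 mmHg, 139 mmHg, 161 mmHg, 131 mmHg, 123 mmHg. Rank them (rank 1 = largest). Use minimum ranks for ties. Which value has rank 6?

126

Sorted (descending): 161, 147, 139, 133, 131, 126, 124, 123, 123, 113
The 2 values of 123 occupy positions 8–9 → each gets rank 8.
Rank 6 → value 126.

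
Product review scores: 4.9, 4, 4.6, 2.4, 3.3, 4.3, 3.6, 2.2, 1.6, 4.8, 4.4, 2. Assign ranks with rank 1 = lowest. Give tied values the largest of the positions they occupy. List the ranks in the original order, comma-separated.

12, 7, 10, 4, 5, 8, 6, 3, 1, 11, 9, 2

Sorted (ascending): 1.6, 2, 2.2, 2.4, 3.3, 3.6, 4, 4.3, 4.4, 4.6, 4.8, 4.9
No ties — each value takes its position as its rank.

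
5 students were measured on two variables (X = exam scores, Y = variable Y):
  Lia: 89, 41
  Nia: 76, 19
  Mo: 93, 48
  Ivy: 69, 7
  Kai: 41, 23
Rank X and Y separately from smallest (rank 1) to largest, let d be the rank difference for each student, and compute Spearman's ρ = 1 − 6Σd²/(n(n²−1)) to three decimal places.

0.700

Ranks of variable 1: 4, 3, 5, 2, 1
Ranks of variable 2: 4, 2, 5, 1, 3
d = r₁ − r₂: 0, 1, 0, 1, -2
d²: 0, 1, 0, 1, 4; Σd² = 6
ρ = 1 − 6·6/(5·24) = 1 − 36/120 = 0.700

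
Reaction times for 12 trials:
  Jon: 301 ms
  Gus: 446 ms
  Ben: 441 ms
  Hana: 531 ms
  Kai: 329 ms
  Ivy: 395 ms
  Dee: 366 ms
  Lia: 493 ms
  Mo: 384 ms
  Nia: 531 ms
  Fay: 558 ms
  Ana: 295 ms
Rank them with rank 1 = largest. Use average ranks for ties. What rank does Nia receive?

Sorted (descending): 558, 531, 531, 493, 446, 441, 395, 384, 366, 329, 301, 295
The 2 values of 531 occupy positions 2–3 → average rank (2+3)/2 = 2.5.
Nia has value 531 ms → rank 2.5.

2.5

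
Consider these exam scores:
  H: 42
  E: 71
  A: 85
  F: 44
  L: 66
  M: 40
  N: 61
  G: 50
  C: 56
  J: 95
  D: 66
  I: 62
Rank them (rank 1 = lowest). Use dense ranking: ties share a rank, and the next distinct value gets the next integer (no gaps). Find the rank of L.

8

Sorted (ascending): 40, 42, 44, 50, 56, 61, 62, 66, 66, 71, 85, 95
The 2 values of 66 share dense rank 8.
Remaining distinct values take the next consecutive integers.
L has value 66 → rank 8.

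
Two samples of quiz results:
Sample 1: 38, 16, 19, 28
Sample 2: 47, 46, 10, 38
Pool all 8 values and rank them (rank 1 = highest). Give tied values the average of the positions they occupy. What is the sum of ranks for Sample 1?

Sorted (descending): 47, 46, 38, 38, 28, 19, 16, 10
The 2 values of 38 occupy positions 3–4 → average rank (3+4)/2 = 3.5.
Sample 1 values → pooled ranks: 38→3.5, 16→7, 19→6, 28→5
Rank sum = 3.5 + 7 + 6 + 5 = 21.5

21.5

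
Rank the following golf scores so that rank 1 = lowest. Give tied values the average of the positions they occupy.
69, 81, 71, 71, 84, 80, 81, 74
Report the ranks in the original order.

1, 6.5, 2.5, 2.5, 8, 5, 6.5, 4

Sorted (ascending): 69, 71, 71, 74, 80, 81, 81, 84
The 2 values of 71 occupy positions 2–3 → average rank (2+3)/2 = 2.5.
The 2 values of 81 occupy positions 6–7 → average rank (6+7)/2 = 6.5.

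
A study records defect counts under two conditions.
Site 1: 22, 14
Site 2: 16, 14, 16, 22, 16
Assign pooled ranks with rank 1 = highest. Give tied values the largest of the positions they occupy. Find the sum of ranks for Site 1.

Sorted (descending): 22, 22, 16, 16, 16, 14, 14
The 2 values of 22 occupy positions 1–2 → each gets rank 2.
The 3 values of 16 occupy positions 3–5 → each gets rank 5.
The 2 values of 14 occupy positions 6–7 → each gets rank 7.
Site 1 values → pooled ranks: 22→2, 14→7
Rank sum = 2 + 7 = 9

9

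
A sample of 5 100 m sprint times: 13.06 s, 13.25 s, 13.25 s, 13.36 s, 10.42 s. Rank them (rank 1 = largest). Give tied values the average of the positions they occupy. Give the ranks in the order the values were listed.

Sorted (descending): 13.36, 13.25, 13.25, 13.06, 10.42
The 2 values of 13.25 occupy positions 2–3 → average rank (2+3)/2 = 2.5.

4, 2.5, 2.5, 1, 5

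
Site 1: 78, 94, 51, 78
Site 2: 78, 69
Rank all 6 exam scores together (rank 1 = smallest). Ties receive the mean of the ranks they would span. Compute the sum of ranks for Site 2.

6

Sorted (ascending): 51, 69, 78, 78, 78, 94
The 3 values of 78 occupy positions 3–5 → average rank 4.
Site 2 values → pooled ranks: 78→4, 69→2
Rank sum = 4 + 2 = 6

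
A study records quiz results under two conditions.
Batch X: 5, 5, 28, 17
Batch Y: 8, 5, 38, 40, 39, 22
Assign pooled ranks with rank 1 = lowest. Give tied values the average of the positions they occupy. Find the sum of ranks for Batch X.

16

Sorted (ascending): 5, 5, 5, 8, 17, 22, 28, 38, 39, 40
The 3 values of 5 occupy positions 1–3 → average rank 2.
Batch X values → pooled ranks: 5→2, 5→2, 28→7, 17→5
Rank sum = 2 + 2 + 7 + 5 = 16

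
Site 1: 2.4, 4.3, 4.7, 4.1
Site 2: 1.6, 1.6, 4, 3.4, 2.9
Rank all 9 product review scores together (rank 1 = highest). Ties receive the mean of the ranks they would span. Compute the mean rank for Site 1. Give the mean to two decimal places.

3.25

Sorted (descending): 4.7, 4.3, 4.1, 4, 3.4, 2.9, 2.4, 1.6, 1.6
The 2 values of 1.6 occupy positions 8–9 → average rank (8+9)/2 = 8.5.
Site 1 values → pooled ranks: 2.4→7, 4.3→2, 4.7→1, 4.1→3
Mean rank = (7 + 2 + 1 + 3) / 4 = 3.25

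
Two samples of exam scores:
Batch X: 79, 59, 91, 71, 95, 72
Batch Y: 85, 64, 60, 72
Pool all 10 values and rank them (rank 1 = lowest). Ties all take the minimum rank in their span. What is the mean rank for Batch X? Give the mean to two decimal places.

Sorted (ascending): 59, 60, 64, 71, 72, 72, 79, 85, 91, 95
The 2 values of 72 occupy positions 5–6 → each gets rank 5.
Batch X values → pooled ranks: 79→7, 59→1, 91→9, 71→4, 95→10, 72→5
Mean rank = (7 + 1 + 9 + 4 + 10 + 5) / 6 = 6.00

6.00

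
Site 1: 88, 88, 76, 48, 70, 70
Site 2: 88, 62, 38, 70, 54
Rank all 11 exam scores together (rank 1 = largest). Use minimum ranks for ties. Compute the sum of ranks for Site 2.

34

Sorted (descending): 88, 88, 88, 76, 70, 70, 70, 62, 54, 48, 38
The 3 values of 88 occupy positions 1–3 → each gets rank 1.
The 3 values of 70 occupy positions 5–7 → each gets rank 5.
Site 2 values → pooled ranks: 88→1, 62→8, 38→11, 70→5, 54→9
Rank sum = 1 + 8 + 11 + 5 + 9 = 34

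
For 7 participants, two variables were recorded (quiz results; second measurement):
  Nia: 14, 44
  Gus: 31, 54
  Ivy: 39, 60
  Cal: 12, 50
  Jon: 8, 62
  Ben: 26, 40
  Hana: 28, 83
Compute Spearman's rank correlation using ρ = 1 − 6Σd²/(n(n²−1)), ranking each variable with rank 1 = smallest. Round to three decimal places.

0.143

Ranks of variable 1: 3, 6, 7, 2, 1, 4, 5
Ranks of variable 2: 2, 4, 5, 3, 6, 1, 7
d = r₁ − r₂: 1, 2, 2, -1, -5, 3, -2
d²: 1, 4, 4, 1, 25, 9, 4; Σd² = 48
ρ = 1 − 6·48/(7·48) = 1 − 288/336 = 0.143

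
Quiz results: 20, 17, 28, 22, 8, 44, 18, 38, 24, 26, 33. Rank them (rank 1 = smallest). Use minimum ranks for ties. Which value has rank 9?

Sorted (ascending): 8, 17, 18, 20, 22, 24, 26, 28, 33, 38, 44
No ties — each value takes its position as its rank.
Rank 9 → value 33.

33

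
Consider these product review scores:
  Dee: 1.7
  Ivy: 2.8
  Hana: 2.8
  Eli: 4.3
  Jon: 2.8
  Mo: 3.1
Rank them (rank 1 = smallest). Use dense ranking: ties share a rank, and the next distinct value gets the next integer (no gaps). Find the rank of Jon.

2

Sorted (ascending): 1.7, 2.8, 2.8, 2.8, 3.1, 4.3
The 3 values of 2.8 share dense rank 2.
Remaining distinct values take the next consecutive integers.
Jon has value 2.8 → rank 2.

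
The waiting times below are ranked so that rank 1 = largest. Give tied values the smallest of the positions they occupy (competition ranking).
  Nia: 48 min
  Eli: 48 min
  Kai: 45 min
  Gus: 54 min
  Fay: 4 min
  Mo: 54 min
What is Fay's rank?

6

Sorted (descending): 54, 54, 48, 48, 45, 4
The 2 values of 54 occupy positions 1–2 → each gets rank 1.
The 2 values of 48 occupy positions 3–4 → each gets rank 3.
Fay has value 4 min → rank 6.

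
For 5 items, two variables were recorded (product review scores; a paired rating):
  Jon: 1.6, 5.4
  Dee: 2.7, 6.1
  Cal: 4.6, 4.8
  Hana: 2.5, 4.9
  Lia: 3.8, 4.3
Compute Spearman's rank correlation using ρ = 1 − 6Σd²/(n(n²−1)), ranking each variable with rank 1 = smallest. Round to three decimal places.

Ranks of variable 1: 1, 3, 5, 2, 4
Ranks of variable 2: 4, 5, 2, 3, 1
d = r₁ − r₂: -3, -2, 3, -1, 3
d²: 9, 4, 9, 1, 9; Σd² = 32
ρ = 1 − 6·32/(5·24) = 1 − 192/120 = -0.600

-0.600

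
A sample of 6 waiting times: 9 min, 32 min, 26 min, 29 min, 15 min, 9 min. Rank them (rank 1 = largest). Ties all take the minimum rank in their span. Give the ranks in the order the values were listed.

5, 1, 3, 2, 4, 5

Sorted (descending): 32, 29, 26, 15, 9, 9
The 2 values of 9 occupy positions 5–6 → each gets rank 5.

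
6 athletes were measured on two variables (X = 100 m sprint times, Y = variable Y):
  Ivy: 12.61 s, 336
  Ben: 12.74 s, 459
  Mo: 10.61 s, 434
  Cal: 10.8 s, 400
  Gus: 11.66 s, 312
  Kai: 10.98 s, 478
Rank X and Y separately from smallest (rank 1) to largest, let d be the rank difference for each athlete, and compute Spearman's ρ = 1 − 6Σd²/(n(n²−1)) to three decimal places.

-0.086

Ranks of variable 1: 5, 6, 1, 2, 4, 3
Ranks of variable 2: 2, 5, 4, 3, 1, 6
d = r₁ − r₂: 3, 1, -3, -1, 3, -3
d²: 9, 1, 9, 1, 9, 9; Σd² = 38
ρ = 1 − 6·38/(6·35) = 1 − 228/210 = -0.086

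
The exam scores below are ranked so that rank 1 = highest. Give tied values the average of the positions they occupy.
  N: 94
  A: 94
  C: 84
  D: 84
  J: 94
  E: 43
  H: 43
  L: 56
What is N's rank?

2

Sorted (descending): 94, 94, 94, 84, 84, 56, 43, 43
The 3 values of 94 occupy positions 1–3 → average rank 2.
The 2 values of 84 occupy positions 4–5 → average rank (4+5)/2 = 4.5.
The 2 values of 43 occupy positions 7–8 → average rank (7+8)/2 = 7.5.
N has value 94 → rank 2.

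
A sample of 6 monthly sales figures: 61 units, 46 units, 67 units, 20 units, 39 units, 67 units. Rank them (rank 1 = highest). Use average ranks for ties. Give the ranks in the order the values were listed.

3, 4, 1.5, 6, 5, 1.5

Sorted (descending): 67, 67, 61, 46, 39, 20
The 2 values of 67 occupy positions 1–2 → average rank (1+2)/2 = 1.5.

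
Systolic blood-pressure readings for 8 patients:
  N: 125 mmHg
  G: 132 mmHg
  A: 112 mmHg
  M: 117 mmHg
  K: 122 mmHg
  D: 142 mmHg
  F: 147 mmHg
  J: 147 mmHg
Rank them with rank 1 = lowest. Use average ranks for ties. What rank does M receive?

2

Sorted (ascending): 112, 117, 122, 125, 132, 142, 147, 147
The 2 values of 147 occupy positions 7–8 → average rank (7+8)/2 = 7.5.
M has value 117 mmHg → rank 2.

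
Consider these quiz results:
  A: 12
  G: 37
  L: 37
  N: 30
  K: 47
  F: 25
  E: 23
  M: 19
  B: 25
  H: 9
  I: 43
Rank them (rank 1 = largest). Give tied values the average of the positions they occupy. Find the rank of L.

3.5

Sorted (descending): 47, 43, 37, 37, 30, 25, 25, 23, 19, 12, 9
The 2 values of 37 occupy positions 3–4 → average rank (3+4)/2 = 3.5.
The 2 values of 25 occupy positions 6–7 → average rank (6+7)/2 = 6.5.
L has value 37 → rank 3.5.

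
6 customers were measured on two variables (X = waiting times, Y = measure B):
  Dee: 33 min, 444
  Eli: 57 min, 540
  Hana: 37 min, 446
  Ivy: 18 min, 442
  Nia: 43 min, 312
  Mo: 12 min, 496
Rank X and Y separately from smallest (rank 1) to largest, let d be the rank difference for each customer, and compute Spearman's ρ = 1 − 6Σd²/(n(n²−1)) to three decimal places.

Ranks of variable 1: 3, 6, 4, 2, 5, 1
Ranks of variable 2: 3, 6, 4, 2, 1, 5
d = r₁ − r₂: 0, 0, 0, 0, 4, -4
d²: 0, 0, 0, 0, 16, 16; Σd² = 32
ρ = 1 − 6·32/(6·35) = 1 − 192/210 = 0.086

0.086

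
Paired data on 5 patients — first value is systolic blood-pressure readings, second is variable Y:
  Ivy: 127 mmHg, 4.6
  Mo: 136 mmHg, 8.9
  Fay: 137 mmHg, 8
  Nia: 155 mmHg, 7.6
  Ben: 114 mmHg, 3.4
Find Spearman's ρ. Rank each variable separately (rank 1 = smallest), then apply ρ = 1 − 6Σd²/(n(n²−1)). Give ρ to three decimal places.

Ranks of variable 1: 2, 3, 4, 5, 1
Ranks of variable 2: 2, 5, 4, 3, 1
d = r₁ − r₂: 0, -2, 0, 2, 0
d²: 0, 4, 0, 4, 0; Σd² = 8
ρ = 1 − 6·8/(5·24) = 1 − 48/120 = 0.600

0.600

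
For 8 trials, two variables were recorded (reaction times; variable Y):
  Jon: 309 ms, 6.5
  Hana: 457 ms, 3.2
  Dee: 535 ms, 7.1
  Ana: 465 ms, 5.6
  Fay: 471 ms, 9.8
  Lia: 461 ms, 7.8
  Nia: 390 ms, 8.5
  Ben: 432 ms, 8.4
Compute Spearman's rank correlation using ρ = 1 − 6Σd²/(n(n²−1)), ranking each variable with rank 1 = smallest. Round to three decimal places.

0.048

Ranks of variable 1: 1, 4, 8, 6, 7, 5, 2, 3
Ranks of variable 2: 3, 1, 4, 2, 8, 5, 7, 6
d = r₁ − r₂: -2, 3, 4, 4, -1, 0, -5, -3
d²: 4, 9, 16, 16, 1, 0, 25, 9; Σd² = 80
ρ = 1 − 6·80/(8·63) = 1 − 480/504 = 0.048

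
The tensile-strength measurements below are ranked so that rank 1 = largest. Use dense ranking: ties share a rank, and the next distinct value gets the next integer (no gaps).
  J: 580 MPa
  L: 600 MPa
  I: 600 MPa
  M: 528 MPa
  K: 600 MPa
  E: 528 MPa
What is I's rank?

1

Sorted (descending): 600, 600, 600, 580, 528, 528
The 3 values of 600 share dense rank 1.
The 2 values of 528 share dense rank 3.
Remaining distinct values take the next consecutive integers.
I has value 600 MPa → rank 1.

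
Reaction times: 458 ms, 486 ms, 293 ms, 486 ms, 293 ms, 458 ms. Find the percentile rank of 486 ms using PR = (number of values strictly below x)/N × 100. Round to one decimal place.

66.7

N = 6.
Strictly below 486: 4. Equal to 486: 2.
PR = 4/6 × 100 = 66.7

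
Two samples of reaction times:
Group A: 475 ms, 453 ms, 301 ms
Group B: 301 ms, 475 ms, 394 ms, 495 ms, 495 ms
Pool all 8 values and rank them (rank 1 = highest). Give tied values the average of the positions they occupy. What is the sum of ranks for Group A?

16

Sorted (descending): 495, 495, 475, 475, 453, 394, 301, 301
The 2 values of 495 occupy positions 1–2 → average rank (1+2)/2 = 1.5.
The 2 values of 475 occupy positions 3–4 → average rank (3+4)/2 = 3.5.
The 2 values of 301 occupy positions 7–8 → average rank (7+8)/2 = 7.5.
Group A values → pooled ranks: 475→3.5, 453→5, 301→7.5
Rank sum = 3.5 + 5 + 7.5 = 16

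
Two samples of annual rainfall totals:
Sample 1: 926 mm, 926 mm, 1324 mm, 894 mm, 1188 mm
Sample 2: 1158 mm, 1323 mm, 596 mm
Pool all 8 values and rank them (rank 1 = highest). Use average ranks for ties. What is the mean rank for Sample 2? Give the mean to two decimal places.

4.67

Sorted (descending): 1324, 1323, 1188, 1158, 926, 926, 894, 596
The 2 values of 926 occupy positions 5–6 → average rank (5+6)/2 = 5.5.
Sample 2 values → pooled ranks: 1158→4, 1323→2, 596→8
Mean rank = (4 + 2 + 8) / 3 = 4.67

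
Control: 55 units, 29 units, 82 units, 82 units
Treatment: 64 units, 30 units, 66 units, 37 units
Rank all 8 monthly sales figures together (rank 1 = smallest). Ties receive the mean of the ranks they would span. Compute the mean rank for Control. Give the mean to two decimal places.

Sorted (ascending): 29, 30, 37, 55, 64, 66, 82, 82
The 2 values of 82 occupy positions 7–8 → average rank (7+8)/2 = 7.5.
Control values → pooled ranks: 55→4, 29→1, 82→7.5, 82→7.5
Mean rank = (4 + 1 + 7.5 + 7.5) / 4 = 5.00

5.00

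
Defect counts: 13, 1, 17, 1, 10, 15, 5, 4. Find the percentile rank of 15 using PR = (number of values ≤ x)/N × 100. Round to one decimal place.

87.5

N = 8.
Strictly below 15: 6. Equal to 15: 1.
PR = 7/8 × 100 = 87.5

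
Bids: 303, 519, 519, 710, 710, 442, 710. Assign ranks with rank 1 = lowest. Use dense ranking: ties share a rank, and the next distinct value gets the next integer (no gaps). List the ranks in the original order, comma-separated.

Sorted (ascending): 303, 442, 519, 519, 710, 710, 710
The 2 values of 519 share dense rank 3.
The 3 values of 710 share dense rank 4.
Remaining distinct values take the next consecutive integers.

1, 3, 3, 4, 4, 2, 4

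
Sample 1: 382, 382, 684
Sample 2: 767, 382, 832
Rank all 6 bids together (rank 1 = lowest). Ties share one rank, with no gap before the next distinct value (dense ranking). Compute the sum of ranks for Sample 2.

8

Sorted (ascending): 382, 382, 382, 684, 767, 832
The 3 values of 382 share dense rank 1.
Remaining distinct values take the next consecutive integers.
Sample 2 values → pooled ranks: 767→3, 382→1, 832→4
Rank sum = 3 + 1 + 4 = 8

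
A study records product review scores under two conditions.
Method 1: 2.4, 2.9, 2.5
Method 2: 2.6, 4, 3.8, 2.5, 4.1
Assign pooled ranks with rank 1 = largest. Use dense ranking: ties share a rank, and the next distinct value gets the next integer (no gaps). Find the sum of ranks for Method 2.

Sorted (descending): 4.1, 4, 3.8, 2.9, 2.6, 2.5, 2.5, 2.4
The 2 values of 2.5 share dense rank 6.
Remaining distinct values take the next consecutive integers.
Method 2 values → pooled ranks: 2.6→5, 4→2, 3.8→3, 2.5→6, 4.1→1
Rank sum = 5 + 2 + 3 + 6 + 1 = 17

17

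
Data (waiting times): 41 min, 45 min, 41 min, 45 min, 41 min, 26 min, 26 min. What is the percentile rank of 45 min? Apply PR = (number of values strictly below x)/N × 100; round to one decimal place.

71.4

N = 7.
Strictly below 45: 5. Equal to 45: 2.
PR = 5/7 × 100 = 71.4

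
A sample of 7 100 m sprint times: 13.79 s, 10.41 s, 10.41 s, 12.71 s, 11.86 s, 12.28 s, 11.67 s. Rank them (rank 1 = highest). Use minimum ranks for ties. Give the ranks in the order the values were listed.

Sorted (descending): 13.79, 12.71, 12.28, 11.86, 11.67, 10.41, 10.41
The 2 values of 10.41 occupy positions 6–7 → each gets rank 6.

1, 6, 6, 2, 4, 3, 5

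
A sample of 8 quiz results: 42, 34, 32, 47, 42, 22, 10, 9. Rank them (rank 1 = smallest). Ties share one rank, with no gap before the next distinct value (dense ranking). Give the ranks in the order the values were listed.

6, 5, 4, 7, 6, 3, 2, 1

Sorted (ascending): 9, 10, 22, 32, 34, 42, 42, 47
The 2 values of 42 share dense rank 6.
Remaining distinct values take the next consecutive integers.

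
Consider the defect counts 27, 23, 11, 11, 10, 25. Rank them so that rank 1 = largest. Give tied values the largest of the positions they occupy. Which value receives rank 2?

25

Sorted (descending): 27, 25, 23, 11, 11, 10
The 2 values of 11 occupy positions 4–5 → each gets rank 5.
Rank 2 → value 25.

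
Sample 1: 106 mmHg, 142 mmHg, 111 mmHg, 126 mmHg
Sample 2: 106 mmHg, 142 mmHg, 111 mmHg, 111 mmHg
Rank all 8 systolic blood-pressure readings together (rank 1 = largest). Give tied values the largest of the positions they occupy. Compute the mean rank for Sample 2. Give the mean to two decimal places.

Sorted (descending): 142, 142, 126, 111, 111, 111, 106, 106
The 2 values of 142 occupy positions 1–2 → each gets rank 2.
The 3 values of 111 occupy positions 4–6 → each gets rank 6.
The 2 values of 106 occupy positions 7–8 → each gets rank 8.
Sample 2 values → pooled ranks: 106→8, 142→2, 111→6, 111→6
Mean rank = (8 + 2 + 6 + 6) / 4 = 5.50

5.50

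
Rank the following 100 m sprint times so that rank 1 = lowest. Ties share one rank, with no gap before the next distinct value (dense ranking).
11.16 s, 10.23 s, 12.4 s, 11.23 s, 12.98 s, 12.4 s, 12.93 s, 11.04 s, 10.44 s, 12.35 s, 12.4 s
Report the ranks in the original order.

4, 1, 7, 5, 9, 7, 8, 3, 2, 6, 7

Sorted (ascending): 10.23, 10.44, 11.04, 11.16, 11.23, 12.35, 12.4, 12.4, 12.4, 12.93, 12.98
The 3 values of 12.4 share dense rank 7.
Remaining distinct values take the next consecutive integers.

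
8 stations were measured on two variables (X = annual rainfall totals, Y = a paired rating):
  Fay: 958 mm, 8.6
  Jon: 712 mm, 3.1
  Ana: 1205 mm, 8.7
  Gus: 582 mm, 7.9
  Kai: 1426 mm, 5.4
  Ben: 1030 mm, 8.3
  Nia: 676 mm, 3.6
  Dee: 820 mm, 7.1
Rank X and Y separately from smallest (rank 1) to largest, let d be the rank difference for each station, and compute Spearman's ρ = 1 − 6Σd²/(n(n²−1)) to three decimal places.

0.405

Ranks of variable 1: 5, 3, 7, 1, 8, 6, 2, 4
Ranks of variable 2: 7, 1, 8, 5, 3, 6, 2, 4
d = r₁ − r₂: -2, 2, -1, -4, 5, 0, 0, 0
d²: 4, 4, 1, 16, 25, 0, 0, 0; Σd² = 50
ρ = 1 − 6·50/(8·63) = 1 − 300/504 = 0.405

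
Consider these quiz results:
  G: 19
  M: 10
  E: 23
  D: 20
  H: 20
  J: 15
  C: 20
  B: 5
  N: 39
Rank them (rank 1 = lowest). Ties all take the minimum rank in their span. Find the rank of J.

Sorted (ascending): 5, 10, 15, 19, 20, 20, 20, 23, 39
The 3 values of 20 occupy positions 5–7 → each gets rank 5.
J has value 15 → rank 3.

3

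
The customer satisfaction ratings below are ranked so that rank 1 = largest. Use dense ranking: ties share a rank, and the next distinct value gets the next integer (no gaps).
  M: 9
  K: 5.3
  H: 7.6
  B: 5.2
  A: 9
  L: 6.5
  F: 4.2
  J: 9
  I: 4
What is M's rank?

1

Sorted (descending): 9, 9, 9, 7.6, 6.5, 5.3, 5.2, 4.2, 4
The 3 values of 9 share dense rank 1.
Remaining distinct values take the next consecutive integers.
M has value 9 → rank 1.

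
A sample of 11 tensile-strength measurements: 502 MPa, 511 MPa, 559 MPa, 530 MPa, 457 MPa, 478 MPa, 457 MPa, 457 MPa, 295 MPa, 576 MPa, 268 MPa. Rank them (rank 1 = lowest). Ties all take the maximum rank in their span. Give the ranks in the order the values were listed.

7, 8, 10, 9, 5, 6, 5, 5, 2, 11, 1

Sorted (ascending): 268, 295, 457, 457, 457, 478, 502, 511, 530, 559, 576
The 3 values of 457 occupy positions 3–5 → each gets rank 5.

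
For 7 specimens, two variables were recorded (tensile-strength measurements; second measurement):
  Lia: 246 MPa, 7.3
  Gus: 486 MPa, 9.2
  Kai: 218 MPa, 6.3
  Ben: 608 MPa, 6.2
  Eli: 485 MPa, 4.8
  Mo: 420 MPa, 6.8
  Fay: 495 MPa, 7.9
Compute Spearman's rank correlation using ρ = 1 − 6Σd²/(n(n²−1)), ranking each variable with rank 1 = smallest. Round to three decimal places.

0.071

Ranks of variable 1: 2, 5, 1, 7, 4, 3, 6
Ranks of variable 2: 5, 7, 3, 2, 1, 4, 6
d = r₁ − r₂: -3, -2, -2, 5, 3, -1, 0
d²: 9, 4, 4, 25, 9, 1, 0; Σd² = 52
ρ = 1 − 6·52/(7·48) = 1 − 312/336 = 0.071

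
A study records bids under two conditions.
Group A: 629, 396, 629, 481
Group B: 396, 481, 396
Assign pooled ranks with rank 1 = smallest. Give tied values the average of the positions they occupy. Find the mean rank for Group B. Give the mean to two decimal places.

2.83

Sorted (ascending): 396, 396, 396, 481, 481, 629, 629
The 3 values of 396 occupy positions 1–3 → average rank 2.
The 2 values of 481 occupy positions 4–5 → average rank (4+5)/2 = 4.5.
The 2 values of 629 occupy positions 6–7 → average rank (6+7)/2 = 6.5.
Group B values → pooled ranks: 396→2, 481→4.5, 396→2
Mean rank = (2 + 4.5 + 2) / 3 = 2.83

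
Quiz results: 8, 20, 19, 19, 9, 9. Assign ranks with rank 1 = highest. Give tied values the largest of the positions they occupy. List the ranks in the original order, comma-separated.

Sorted (descending): 20, 19, 19, 9, 9, 8
The 2 values of 19 occupy positions 2–3 → each gets rank 3.
The 2 values of 9 occupy positions 4–5 → each gets rank 5.

6, 1, 3, 3, 5, 5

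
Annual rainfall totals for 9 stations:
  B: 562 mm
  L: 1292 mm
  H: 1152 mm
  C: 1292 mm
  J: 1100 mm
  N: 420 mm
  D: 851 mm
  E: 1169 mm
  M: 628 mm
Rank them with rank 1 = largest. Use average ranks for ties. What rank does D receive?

6

Sorted (descending): 1292, 1292, 1169, 1152, 1100, 851, 628, 562, 420
The 2 values of 1292 occupy positions 1–2 → average rank (1+2)/2 = 1.5.
D has value 851 mm → rank 6.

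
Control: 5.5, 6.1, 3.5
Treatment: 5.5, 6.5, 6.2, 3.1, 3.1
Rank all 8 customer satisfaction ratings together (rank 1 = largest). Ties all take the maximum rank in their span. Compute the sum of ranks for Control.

Sorted (descending): 6.5, 6.2, 6.1, 5.5, 5.5, 3.5, 3.1, 3.1
The 2 values of 5.5 occupy positions 4–5 → each gets rank 5.
The 2 values of 3.1 occupy positions 7–8 → each gets rank 8.
Control values → pooled ranks: 5.5→5, 6.1→3, 3.5→6
Rank sum = 5 + 3 + 6 = 14

14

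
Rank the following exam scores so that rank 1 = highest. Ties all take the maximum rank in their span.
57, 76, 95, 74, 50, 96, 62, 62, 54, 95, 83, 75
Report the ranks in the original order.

Sorted (descending): 96, 95, 95, 83, 76, 75, 74, 62, 62, 57, 54, 50
The 2 values of 95 occupy positions 2–3 → each gets rank 3.
The 2 values of 62 occupy positions 8–9 → each gets rank 9.

10, 5, 3, 7, 12, 1, 9, 9, 11, 3, 4, 6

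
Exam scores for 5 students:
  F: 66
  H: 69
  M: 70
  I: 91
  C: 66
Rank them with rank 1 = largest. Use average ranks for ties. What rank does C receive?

Sorted (descending): 91, 70, 69, 66, 66
The 2 values of 66 occupy positions 4–5 → average rank (4+5)/2 = 4.5.
C has value 66 → rank 4.5.

4.5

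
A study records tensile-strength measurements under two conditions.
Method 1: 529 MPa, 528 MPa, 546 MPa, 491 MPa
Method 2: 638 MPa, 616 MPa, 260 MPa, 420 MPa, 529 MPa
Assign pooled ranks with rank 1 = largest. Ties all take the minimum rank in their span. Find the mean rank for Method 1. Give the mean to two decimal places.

Sorted (descending): 638, 616, 546, 529, 529, 528, 491, 420, 260
The 2 values of 529 occupy positions 4–5 → each gets rank 4.
Method 1 values → pooled ranks: 529→4, 528→6, 546→3, 491→7
Mean rank = (4 + 6 + 3 + 7) / 4 = 5.00

5.00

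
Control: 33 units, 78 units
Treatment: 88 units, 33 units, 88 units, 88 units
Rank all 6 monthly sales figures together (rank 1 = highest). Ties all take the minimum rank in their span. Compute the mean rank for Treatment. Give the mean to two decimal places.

Sorted (descending): 88, 88, 88, 78, 33, 33
The 3 values of 88 occupy positions 1–3 → each gets rank 1.
The 2 values of 33 occupy positions 5–6 → each gets rank 5.
Treatment values → pooled ranks: 88→1, 33→5, 88→1, 88→1
Mean rank = (1 + 5 + 1 + 1) / 4 = 2.00

2.00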